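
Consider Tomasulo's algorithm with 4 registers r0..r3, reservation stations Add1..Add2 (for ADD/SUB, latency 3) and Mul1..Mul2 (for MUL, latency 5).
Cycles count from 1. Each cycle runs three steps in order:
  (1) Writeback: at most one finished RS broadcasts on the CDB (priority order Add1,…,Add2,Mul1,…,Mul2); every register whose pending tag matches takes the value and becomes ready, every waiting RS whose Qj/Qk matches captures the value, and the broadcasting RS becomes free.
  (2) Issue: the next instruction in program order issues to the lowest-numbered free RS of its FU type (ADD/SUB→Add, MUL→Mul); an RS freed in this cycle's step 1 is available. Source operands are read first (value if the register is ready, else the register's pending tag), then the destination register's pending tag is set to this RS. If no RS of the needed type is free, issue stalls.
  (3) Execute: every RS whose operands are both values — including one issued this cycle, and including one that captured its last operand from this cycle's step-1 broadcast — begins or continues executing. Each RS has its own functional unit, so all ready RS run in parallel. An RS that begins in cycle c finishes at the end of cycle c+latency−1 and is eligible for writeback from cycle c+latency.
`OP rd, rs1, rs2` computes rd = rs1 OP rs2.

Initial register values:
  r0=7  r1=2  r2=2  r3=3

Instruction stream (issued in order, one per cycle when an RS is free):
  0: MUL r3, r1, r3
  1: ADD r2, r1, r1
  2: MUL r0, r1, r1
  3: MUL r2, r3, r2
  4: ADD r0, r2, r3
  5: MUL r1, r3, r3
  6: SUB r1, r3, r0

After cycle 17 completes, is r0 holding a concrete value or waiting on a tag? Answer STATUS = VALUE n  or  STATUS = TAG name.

STATUS = VALUE 30

c1: issue MUL r3<-Mul1 | r0:7,r1:2,r2:2,r3:Mul1
c2: issue ADD r2<-Add1 | r0:7,r1:2,r2:Add1,r3:Mul1
c3: issue MUL r0<-Mul2 | r0:Mul2,r1:2,r2:Add1,r3:Mul1
c4: stall | r0:Mul2,r1:2,r2:Add1,r3:Mul1
c5: CDB Add1=4; stall | r0:Mul2,r1:2,r2:4,r3:Mul1
c6: CDB Mul1=6; issue MUL r2<-Mul1 | r0:Mul2,r1:2,r2:Mul1,r3:6
c7: issue ADD r0<-Add1 | r0:Add1,r1:2,r2:Mul1,r3:6
c8: CDB Mul2=4; issue MUL r1<-Mul2 | r0:Add1,r1:Mul2,r2:Mul1,r3:6
c9: issue SUB r1<-Add2 | r0:Add1,r1:Add2,r2:Mul1,r3:6
c10: - | r0:Add1,r1:Add2,r2:Mul1,r3:6
c11: CDB Mul1=24 | r0:Add1,r1:Add2,r2:24,r3:6
c12: - | r0:Add1,r1:Add2,r2:24,r3:6
c13: CDB Mul2=36 | r0:Add1,r1:Add2,r2:24,r3:6
c14: CDB Add1=30 | r0:30,r1:Add2,r2:24,r3:6
c15: - | r0:30,r1:Add2,r2:24,r3:6
c16: - | r0:30,r1:Add2,r2:24,r3:6
c17: CDB Add2=-24 | r0:30,r1:-24,r2:24,r3:6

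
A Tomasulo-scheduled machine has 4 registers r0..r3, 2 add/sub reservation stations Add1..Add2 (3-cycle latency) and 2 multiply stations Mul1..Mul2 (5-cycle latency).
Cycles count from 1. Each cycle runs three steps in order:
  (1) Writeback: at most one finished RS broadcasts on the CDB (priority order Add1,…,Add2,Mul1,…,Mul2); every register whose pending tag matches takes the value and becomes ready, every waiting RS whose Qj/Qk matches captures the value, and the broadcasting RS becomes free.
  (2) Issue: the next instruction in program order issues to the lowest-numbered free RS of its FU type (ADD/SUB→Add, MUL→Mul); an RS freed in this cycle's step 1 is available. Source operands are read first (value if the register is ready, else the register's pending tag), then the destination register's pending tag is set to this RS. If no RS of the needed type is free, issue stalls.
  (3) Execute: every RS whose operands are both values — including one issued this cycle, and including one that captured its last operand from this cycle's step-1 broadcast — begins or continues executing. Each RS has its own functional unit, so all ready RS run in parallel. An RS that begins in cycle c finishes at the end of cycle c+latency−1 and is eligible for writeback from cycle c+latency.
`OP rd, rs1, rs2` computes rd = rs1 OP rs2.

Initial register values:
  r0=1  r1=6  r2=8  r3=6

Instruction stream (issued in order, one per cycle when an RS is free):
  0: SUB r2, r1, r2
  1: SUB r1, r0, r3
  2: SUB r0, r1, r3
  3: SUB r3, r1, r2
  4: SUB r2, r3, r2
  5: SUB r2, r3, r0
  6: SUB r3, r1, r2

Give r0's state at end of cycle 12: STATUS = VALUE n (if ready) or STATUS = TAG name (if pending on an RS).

STATUS = VALUE -11

  c1: issue SUB r2<-Add1  regs: r0:1,r1:6,r2:Add1,r3:6
  c2: issue SUB r1<-Add2  regs: r0:1,r1:Add2,r2:Add1,r3:6
  c3: stall  regs: r0:1,r1:Add2,r2:Add1,r3:6
  c4: CDB Add1=-2; issue SUB r0<-Add1  regs: r0:Add1,r1:Add2,r2:-2,r3:6
  c5: CDB Add2=-5; issue SUB r3<-Add2  regs: r0:Add1,r1:-5,r2:-2,r3:Add2
  c6: stall  regs: r0:Add1,r1:-5,r2:-2,r3:Add2
  c7: stall  regs: r0:Add1,r1:-5,r2:-2,r3:Add2
  c8: CDB Add1=-11; issue SUB r2<-Add1  regs: r0:-11,r1:-5,r2:Add1,r3:Add2
  c9: CDB Add2=-3; issue SUB r2<-Add2  regs: r0:-11,r1:-5,r2:Add2,r3:-3
  c10: stall  regs: r0:-11,r1:-5,r2:Add2,r3:-3
  c11: stall  regs: r0:-11,r1:-5,r2:Add2,r3:-3
  c12: CDB Add1=-1; issue SUB r3<-Add1  regs: r0:-11,r1:-5,r2:Add2,r3:Add1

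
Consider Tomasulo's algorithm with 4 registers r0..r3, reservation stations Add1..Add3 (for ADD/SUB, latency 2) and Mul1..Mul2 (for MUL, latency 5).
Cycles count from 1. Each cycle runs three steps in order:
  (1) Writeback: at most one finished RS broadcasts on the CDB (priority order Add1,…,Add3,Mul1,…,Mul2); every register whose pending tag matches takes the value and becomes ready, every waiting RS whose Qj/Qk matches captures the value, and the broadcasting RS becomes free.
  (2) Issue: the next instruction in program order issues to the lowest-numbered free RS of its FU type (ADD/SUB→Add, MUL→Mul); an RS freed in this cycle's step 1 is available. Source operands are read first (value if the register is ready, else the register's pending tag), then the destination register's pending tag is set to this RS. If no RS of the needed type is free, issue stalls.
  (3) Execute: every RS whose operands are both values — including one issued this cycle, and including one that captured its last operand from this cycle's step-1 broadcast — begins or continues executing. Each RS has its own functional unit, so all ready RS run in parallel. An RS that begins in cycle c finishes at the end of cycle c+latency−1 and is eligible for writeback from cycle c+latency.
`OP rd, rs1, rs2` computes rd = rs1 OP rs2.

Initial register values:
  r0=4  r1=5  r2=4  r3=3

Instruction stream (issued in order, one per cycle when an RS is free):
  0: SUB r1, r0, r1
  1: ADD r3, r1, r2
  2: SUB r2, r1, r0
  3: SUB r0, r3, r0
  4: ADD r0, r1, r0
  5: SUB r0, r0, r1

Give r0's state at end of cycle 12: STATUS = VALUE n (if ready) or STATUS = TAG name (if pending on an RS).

cycle 1: issue SUB r1<-Add1 // r0:4,r1:Add1,r2:4,r3:3
cycle 2: issue ADD r3<-Add2 // r0:4,r1:Add1,r2:4,r3:Add2
cycle 3: CDB Add1=-1; issue SUB r2<-Add1 // r0:4,r1:-1,r2:Add1,r3:Add2
cycle 4: issue SUB r0<-Add3 // r0:Add3,r1:-1,r2:Add1,r3:Add2
cycle 5: CDB Add1=-5; issue ADD r0<-Add1 // r0:Add1,r1:-1,r2:-5,r3:Add2
cycle 6: CDB Add2=3; issue SUB r0<-Add2 // r0:Add2,r1:-1,r2:-5,r3:3
cycle 7: - // r0:Add2,r1:-1,r2:-5,r3:3
cycle 8: CDB Add3=-1 // r0:Add2,r1:-1,r2:-5,r3:3
cycle 9: - // r0:Add2,r1:-1,r2:-5,r3:3
cycle 10: CDB Add1=-2 // r0:Add2,r1:-1,r2:-5,r3:3
cycle 11: - // r0:Add2,r1:-1,r2:-5,r3:3
cycle 12: CDB Add2=-1 // r0:-1,r1:-1,r2:-5,r3:3

STATUS = VALUE -1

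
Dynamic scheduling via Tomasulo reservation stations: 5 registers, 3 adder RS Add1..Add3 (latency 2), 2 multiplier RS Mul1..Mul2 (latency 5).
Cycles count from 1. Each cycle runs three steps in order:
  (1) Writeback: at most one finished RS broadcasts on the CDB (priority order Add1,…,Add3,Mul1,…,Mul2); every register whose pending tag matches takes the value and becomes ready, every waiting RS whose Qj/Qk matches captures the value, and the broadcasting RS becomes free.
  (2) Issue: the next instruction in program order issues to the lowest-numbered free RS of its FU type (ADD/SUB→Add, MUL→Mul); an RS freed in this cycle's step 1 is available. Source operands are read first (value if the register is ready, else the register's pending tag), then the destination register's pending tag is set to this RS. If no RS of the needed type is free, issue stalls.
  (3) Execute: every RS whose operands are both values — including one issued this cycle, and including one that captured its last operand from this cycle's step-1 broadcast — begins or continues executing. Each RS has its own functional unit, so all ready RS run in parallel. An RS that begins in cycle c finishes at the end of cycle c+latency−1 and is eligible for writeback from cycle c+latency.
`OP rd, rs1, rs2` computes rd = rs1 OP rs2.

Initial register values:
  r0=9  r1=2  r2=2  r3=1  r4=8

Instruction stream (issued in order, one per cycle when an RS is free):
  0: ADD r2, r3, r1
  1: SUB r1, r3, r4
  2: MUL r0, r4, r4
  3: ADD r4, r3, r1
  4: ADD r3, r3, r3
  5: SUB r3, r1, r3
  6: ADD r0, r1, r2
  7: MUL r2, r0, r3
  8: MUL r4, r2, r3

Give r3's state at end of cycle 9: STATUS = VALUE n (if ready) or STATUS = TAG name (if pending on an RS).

STATUS = VALUE -9

  c1: issue ADD r2<-Add1  regs: r0:9,r1:2,r2:Add1,r3:1,r4:8
  c2: issue SUB r1<-Add2  regs: r0:9,r1:Add2,r2:Add1,r3:1,r4:8
  c3: CDB Add1=3; issue MUL r0<-Mul1  regs: r0:Mul1,r1:Add2,r2:3,r3:1,r4:8
  c4: CDB Add2=-7; issue ADD r4<-Add1  regs: r0:Mul1,r1:-7,r2:3,r3:1,r4:Add1
  c5: issue ADD r3<-Add2  regs: r0:Mul1,r1:-7,r2:3,r3:Add2,r4:Add1
  c6: CDB Add1=-6; issue SUB r3<-Add1  regs: r0:Mul1,r1:-7,r2:3,r3:Add1,r4:-6
  c7: CDB Add2=2; issue ADD r0<-Add2  regs: r0:Add2,r1:-7,r2:3,r3:Add1,r4:-6
  c8: CDB Mul1=64; issue MUL r2<-Mul1  regs: r0:Add2,r1:-7,r2:Mul1,r3:Add1,r4:-6
  c9: CDB Add1=-9; issue MUL r4<-Mul2  regs: r0:Add2,r1:-7,r2:Mul1,r3:-9,r4:Mul2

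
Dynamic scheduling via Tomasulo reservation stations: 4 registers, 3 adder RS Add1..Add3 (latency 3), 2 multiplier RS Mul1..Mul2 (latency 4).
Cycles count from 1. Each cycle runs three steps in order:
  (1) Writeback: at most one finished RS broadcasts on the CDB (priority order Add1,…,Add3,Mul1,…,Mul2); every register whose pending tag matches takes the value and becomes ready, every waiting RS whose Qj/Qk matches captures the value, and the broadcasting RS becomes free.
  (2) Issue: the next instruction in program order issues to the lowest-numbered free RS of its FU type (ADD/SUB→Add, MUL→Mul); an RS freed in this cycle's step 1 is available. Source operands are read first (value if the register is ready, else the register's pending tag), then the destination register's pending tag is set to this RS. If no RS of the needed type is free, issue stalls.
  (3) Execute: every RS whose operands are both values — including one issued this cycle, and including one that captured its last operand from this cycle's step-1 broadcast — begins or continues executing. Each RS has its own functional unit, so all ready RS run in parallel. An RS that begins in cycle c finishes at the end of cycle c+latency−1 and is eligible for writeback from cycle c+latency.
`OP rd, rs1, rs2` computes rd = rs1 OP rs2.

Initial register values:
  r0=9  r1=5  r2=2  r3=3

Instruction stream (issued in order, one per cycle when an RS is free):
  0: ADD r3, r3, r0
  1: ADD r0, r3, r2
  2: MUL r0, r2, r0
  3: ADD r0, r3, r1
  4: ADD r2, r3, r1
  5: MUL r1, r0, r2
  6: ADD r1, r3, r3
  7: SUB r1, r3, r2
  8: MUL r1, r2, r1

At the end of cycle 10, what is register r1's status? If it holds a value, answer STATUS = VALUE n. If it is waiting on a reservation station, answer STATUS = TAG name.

cycle 1: issue ADD r3<-Add1 // r0:9,r1:5,r2:2,r3:Add1
cycle 2: issue ADD r0<-Add2 // r0:Add2,r1:5,r2:2,r3:Add1
cycle 3: issue MUL r0<-Mul1 // r0:Mul1,r1:5,r2:2,r3:Add1
cycle 4: CDB Add1=12; issue ADD r0<-Add1 // r0:Add1,r1:5,r2:2,r3:12
cycle 5: issue ADD r2<-Add3 // r0:Add1,r1:5,r2:Add3,r3:12
cycle 6: issue MUL r1<-Mul2 // r0:Add1,r1:Mul2,r2:Add3,r3:12
cycle 7: CDB Add1=17; issue ADD r1<-Add1 // r0:17,r1:Add1,r2:Add3,r3:12
cycle 8: CDB Add2=14; issue SUB r1<-Add2 // r0:17,r1:Add2,r2:Add3,r3:12
cycle 9: CDB Add3=17; stall // r0:17,r1:Add2,r2:17,r3:12
cycle 10: CDB Add1=24; stall // r0:17,r1:Add2,r2:17,r3:12

STATUS = TAG Add2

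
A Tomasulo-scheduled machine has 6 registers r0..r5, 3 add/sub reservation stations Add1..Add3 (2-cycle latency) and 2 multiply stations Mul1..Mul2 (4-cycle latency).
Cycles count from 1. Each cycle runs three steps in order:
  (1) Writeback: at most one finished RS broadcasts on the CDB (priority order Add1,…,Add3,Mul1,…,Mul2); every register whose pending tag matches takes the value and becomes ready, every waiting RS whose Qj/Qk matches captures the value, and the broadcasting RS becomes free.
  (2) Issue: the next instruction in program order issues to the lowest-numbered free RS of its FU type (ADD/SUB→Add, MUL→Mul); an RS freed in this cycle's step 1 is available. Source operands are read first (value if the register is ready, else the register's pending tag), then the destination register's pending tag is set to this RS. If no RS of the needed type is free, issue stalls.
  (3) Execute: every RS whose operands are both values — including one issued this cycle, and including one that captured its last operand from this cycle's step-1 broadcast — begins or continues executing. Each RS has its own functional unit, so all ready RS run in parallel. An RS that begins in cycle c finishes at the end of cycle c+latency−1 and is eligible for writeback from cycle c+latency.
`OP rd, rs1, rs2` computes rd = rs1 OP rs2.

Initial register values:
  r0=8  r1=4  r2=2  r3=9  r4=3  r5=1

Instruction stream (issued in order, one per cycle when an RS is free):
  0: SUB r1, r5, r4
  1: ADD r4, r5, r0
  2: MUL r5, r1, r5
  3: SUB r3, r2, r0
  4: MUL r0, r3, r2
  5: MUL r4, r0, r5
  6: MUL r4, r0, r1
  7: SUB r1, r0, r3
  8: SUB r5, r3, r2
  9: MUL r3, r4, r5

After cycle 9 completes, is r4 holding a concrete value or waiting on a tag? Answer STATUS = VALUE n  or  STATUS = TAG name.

  c1: issue SUB r1<-Add1  regs: r0:8,r1:Add1,r2:2,r3:9,r4:3,r5:1
  c2: issue ADD r4<-Add2  regs: r0:8,r1:Add1,r2:2,r3:9,r4:Add2,r5:1
  c3: CDB Add1=-2; issue MUL r5<-Mul1  regs: r0:8,r1:-2,r2:2,r3:9,r4:Add2,r5:Mul1
  c4: CDB Add2=9; issue SUB r3<-Add1  regs: r0:8,r1:-2,r2:2,r3:Add1,r4:9,r5:Mul1
  c5: issue MUL r0<-Mul2  regs: r0:Mul2,r1:-2,r2:2,r3:Add1,r4:9,r5:Mul1
  c6: CDB Add1=-6; stall  regs: r0:Mul2,r1:-2,r2:2,r3:-6,r4:9,r5:Mul1
  c7: CDB Mul1=-2; issue MUL r4<-Mul1  regs: r0:Mul2,r1:-2,r2:2,r3:-6,r4:Mul1,r5:-2
  c8: stall  regs: r0:Mul2,r1:-2,r2:2,r3:-6,r4:Mul1,r5:-2
  c9: stall  regs: r0:Mul2,r1:-2,r2:2,r3:-6,r4:Mul1,r5:-2

STATUS = TAG Mul1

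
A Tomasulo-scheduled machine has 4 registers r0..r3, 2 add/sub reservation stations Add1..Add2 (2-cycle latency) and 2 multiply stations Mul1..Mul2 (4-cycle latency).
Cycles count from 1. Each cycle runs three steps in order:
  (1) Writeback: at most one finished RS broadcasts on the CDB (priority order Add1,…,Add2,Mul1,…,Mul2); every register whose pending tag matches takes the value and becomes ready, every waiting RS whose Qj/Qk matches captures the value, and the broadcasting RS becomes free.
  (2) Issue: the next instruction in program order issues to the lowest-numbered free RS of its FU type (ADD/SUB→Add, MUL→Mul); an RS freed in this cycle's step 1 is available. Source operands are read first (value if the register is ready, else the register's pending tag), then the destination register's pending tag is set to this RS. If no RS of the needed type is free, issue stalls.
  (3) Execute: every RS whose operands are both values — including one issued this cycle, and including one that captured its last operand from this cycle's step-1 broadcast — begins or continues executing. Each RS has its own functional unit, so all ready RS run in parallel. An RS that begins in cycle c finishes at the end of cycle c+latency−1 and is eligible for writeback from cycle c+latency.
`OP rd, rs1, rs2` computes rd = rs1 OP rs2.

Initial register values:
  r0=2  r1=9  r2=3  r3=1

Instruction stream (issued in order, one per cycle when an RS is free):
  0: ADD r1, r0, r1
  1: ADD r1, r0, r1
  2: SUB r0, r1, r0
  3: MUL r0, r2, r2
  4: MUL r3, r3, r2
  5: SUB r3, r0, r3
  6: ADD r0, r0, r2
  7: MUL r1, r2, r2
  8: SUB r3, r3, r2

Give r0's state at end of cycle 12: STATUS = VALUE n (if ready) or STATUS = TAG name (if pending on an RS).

  c1: issue ADD r1<-Add1  regs: r0:2,r1:Add1,r2:3,r3:1
  c2: issue ADD r1<-Add2  regs: r0:2,r1:Add2,r2:3,r3:1
  c3: CDB Add1=11; issue SUB r0<-Add1  regs: r0:Add1,r1:Add2,r2:3,r3:1
  c4: issue MUL r0<-Mul1  regs: r0:Mul1,r1:Add2,r2:3,r3:1
  c5: CDB Add2=13; issue MUL r3<-Mul2  regs: r0:Mul1,r1:13,r2:3,r3:Mul2
  c6: issue SUB r3<-Add2  regs: r0:Mul1,r1:13,r2:3,r3:Add2
  c7: CDB Add1=11; issue ADD r0<-Add1  regs: r0:Add1,r1:13,r2:3,r3:Add2
  c8: CDB Mul1=9; issue MUL r1<-Mul1  regs: r0:Add1,r1:Mul1,r2:3,r3:Add2
  c9: CDB Mul2=3; stall  regs: r0:Add1,r1:Mul1,r2:3,r3:Add2
  c10: CDB Add1=12; issue SUB r3<-Add1  regs: r0:12,r1:Mul1,r2:3,r3:Add1
  c11: CDB Add2=6  regs: r0:12,r1:Mul1,r2:3,r3:Add1
  c12: CDB Mul1=9  regs: r0:12,r1:9,r2:3,r3:Add1

STATUS = VALUE 12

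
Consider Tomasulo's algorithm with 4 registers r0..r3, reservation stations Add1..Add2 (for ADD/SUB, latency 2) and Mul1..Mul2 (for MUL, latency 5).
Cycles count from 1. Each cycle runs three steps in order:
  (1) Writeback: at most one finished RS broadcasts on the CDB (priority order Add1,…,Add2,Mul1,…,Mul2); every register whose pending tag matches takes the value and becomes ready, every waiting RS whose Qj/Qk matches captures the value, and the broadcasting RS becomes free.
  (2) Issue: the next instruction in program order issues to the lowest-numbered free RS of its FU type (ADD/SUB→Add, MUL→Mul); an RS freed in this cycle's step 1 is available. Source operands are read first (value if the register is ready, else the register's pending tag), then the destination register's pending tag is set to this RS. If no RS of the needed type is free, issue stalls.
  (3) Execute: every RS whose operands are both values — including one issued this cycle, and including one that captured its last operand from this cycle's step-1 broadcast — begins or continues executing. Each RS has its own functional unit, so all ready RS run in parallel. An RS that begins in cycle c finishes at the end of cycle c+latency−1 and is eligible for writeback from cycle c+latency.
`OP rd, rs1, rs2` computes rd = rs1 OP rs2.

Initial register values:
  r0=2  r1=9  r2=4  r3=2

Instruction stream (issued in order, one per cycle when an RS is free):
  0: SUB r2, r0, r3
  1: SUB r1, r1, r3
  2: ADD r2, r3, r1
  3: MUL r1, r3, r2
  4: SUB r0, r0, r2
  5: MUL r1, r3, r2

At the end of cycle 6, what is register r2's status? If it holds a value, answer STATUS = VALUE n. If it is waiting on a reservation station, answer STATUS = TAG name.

  c1: issue SUB r2<-Add1  regs: r0:2,r1:9,r2:Add1,r3:2
  c2: issue SUB r1<-Add2  regs: r0:2,r1:Add2,r2:Add1,r3:2
  c3: CDB Add1=0; issue ADD r2<-Add1  regs: r0:2,r1:Add2,r2:Add1,r3:2
  c4: CDB Add2=7; issue MUL r1<-Mul1  regs: r0:2,r1:Mul1,r2:Add1,r3:2
  c5: issue SUB r0<-Add2  regs: r0:Add2,r1:Mul1,r2:Add1,r3:2
  c6: CDB Add1=9; issue MUL r1<-Mul2  regs: r0:Add2,r1:Mul2,r2:9,r3:2

STATUS = VALUE 9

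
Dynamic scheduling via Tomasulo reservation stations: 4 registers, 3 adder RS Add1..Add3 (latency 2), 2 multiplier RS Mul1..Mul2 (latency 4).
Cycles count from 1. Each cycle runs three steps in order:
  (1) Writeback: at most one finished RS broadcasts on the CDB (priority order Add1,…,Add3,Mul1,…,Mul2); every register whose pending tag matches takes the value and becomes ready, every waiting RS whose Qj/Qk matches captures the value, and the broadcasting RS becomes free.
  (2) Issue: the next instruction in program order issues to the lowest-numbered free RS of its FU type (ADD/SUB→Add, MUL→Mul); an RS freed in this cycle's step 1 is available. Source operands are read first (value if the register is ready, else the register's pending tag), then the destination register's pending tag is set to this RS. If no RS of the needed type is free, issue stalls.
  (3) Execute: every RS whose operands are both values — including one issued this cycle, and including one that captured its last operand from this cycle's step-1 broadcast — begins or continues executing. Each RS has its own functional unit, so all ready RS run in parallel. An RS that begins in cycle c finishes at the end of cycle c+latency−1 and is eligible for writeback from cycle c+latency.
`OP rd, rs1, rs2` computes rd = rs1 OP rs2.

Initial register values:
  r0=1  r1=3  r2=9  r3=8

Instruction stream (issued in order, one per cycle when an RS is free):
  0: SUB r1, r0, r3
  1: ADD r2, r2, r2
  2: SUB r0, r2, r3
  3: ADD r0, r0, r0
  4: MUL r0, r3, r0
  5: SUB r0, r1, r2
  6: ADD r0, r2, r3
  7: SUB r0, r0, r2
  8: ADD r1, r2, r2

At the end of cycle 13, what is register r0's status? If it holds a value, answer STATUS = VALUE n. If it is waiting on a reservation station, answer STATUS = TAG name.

STATUS = VALUE 8

c1: issue SUB r1<-Add1 | r0:1,r1:Add1,r2:9,r3:8
c2: issue ADD r2<-Add2 | r0:1,r1:Add1,r2:Add2,r3:8
c3: CDB Add1=-7; issue SUB r0<-Add1 | r0:Add1,r1:-7,r2:Add2,r3:8
c4: CDB Add2=18; issue ADD r0<-Add2 | r0:Add2,r1:-7,r2:18,r3:8
c5: issue MUL r0<-Mul1 | r0:Mul1,r1:-7,r2:18,r3:8
c6: CDB Add1=10; issue SUB r0<-Add1 | r0:Add1,r1:-7,r2:18,r3:8
c7: issue ADD r0<-Add3 | r0:Add3,r1:-7,r2:18,r3:8
c8: CDB Add1=-25; issue SUB r0<-Add1 | r0:Add1,r1:-7,r2:18,r3:8
c9: CDB Add2=20; issue ADD r1<-Add2 | r0:Add1,r1:Add2,r2:18,r3:8
c10: CDB Add3=26 | r0:Add1,r1:Add2,r2:18,r3:8
c11: CDB Add2=36 | r0:Add1,r1:36,r2:18,r3:8
c12: CDB Add1=8 | r0:8,r1:36,r2:18,r3:8
c13: CDB Mul1=160 | r0:8,r1:36,r2:18,r3:8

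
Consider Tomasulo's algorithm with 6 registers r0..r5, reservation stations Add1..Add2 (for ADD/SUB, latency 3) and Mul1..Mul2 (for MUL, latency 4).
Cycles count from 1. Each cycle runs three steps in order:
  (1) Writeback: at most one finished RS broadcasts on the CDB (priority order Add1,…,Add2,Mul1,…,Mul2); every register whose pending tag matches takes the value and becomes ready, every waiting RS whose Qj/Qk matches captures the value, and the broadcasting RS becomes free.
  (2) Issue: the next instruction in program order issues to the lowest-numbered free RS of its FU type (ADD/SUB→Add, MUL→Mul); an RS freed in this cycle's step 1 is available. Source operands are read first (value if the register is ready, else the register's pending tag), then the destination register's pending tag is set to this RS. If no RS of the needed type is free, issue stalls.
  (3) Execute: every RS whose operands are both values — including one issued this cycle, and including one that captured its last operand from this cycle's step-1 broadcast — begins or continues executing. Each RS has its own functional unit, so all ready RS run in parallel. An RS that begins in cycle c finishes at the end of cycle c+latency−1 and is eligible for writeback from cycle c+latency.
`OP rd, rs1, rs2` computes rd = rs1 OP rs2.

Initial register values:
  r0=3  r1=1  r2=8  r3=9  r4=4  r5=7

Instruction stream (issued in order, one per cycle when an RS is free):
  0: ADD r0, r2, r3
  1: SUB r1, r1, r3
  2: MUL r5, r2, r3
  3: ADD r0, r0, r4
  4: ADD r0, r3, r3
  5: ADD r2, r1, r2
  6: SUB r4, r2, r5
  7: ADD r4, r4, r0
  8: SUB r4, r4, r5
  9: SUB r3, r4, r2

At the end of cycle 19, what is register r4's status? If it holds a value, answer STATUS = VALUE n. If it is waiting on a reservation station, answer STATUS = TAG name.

STATUS = VALUE -126

c1: issue ADD r0<-Add1 | r0:Add1,r1:1,r2:8,r3:9,r4:4,r5:7
c2: issue SUB r1<-Add2 | r0:Add1,r1:Add2,r2:8,r3:9,r4:4,r5:7
c3: issue MUL r5<-Mul1 | r0:Add1,r1:Add2,r2:8,r3:9,r4:4,r5:Mul1
c4: CDB Add1=17; issue ADD r0<-Add1 | r0:Add1,r1:Add2,r2:8,r3:9,r4:4,r5:Mul1
c5: CDB Add2=-8; issue ADD r0<-Add2 | r0:Add2,r1:-8,r2:8,r3:9,r4:4,r5:Mul1
c6: stall | r0:Add2,r1:-8,r2:8,r3:9,r4:4,r5:Mul1
c7: CDB Add1=21; issue ADD r2<-Add1 | r0:Add2,r1:-8,r2:Add1,r3:9,r4:4,r5:Mul1
c8: CDB Add2=18; issue SUB r4<-Add2 | r0:18,r1:-8,r2:Add1,r3:9,r4:Add2,r5:Mul1
c9: CDB Mul1=72; stall | r0:18,r1:-8,r2:Add1,r3:9,r4:Add2,r5:72
c10: CDB Add1=0; issue ADD r4<-Add1 | r0:18,r1:-8,r2:0,r3:9,r4:Add1,r5:72
c11: stall | r0:18,r1:-8,r2:0,r3:9,r4:Add1,r5:72
c12: stall | r0:18,r1:-8,r2:0,r3:9,r4:Add1,r5:72
c13: CDB Add2=-72; issue SUB r4<-Add2 | r0:18,r1:-8,r2:0,r3:9,r4:Add2,r5:72
c14: stall | r0:18,r1:-8,r2:0,r3:9,r4:Add2,r5:72
c15: stall | r0:18,r1:-8,r2:0,r3:9,r4:Add2,r5:72
c16: CDB Add1=-54; issue SUB r3<-Add1 | r0:18,r1:-8,r2:0,r3:Add1,r4:Add2,r5:72
c17: - | r0:18,r1:-8,r2:0,r3:Add1,r4:Add2,r5:72
c18: - | r0:18,r1:-8,r2:0,r3:Add1,r4:Add2,r5:72
c19: CDB Add2=-126 | r0:18,r1:-8,r2:0,r3:Add1,r4:-126,r5:72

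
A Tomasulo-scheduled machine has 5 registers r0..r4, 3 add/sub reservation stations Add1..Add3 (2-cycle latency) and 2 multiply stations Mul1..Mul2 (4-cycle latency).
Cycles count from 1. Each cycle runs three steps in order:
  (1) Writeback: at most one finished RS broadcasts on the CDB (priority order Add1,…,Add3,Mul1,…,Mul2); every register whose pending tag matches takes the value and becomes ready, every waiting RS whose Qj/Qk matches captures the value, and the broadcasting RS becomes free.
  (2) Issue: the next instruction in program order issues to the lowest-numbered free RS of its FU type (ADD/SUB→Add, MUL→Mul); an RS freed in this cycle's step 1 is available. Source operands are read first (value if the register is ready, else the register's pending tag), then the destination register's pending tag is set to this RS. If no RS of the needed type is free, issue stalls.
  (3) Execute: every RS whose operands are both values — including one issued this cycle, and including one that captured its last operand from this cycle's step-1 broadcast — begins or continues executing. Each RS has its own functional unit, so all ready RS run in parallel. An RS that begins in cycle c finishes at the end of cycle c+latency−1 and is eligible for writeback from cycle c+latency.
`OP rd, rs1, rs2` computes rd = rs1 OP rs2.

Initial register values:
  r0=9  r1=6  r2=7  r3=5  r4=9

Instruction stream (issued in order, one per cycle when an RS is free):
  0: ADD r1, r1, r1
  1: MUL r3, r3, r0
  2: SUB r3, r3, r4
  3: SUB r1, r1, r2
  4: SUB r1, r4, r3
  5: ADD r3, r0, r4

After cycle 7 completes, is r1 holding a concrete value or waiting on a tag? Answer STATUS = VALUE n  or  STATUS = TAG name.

c1: issue ADD r1<-Add1 | r0:9,r1:Add1,r2:7,r3:5,r4:9
c2: issue MUL r3<-Mul1 | r0:9,r1:Add1,r2:7,r3:Mul1,r4:9
c3: CDB Add1=12; issue SUB r3<-Add1 | r0:9,r1:12,r2:7,r3:Add1,r4:9
c4: issue SUB r1<-Add2 | r0:9,r1:Add2,r2:7,r3:Add1,r4:9
c5: issue SUB r1<-Add3 | r0:9,r1:Add3,r2:7,r3:Add1,r4:9
c6: CDB Add2=5; issue ADD r3<-Add2 | r0:9,r1:Add3,r2:7,r3:Add2,r4:9
c7: CDB Mul1=45 | r0:9,r1:Add3,r2:7,r3:Add2,r4:9

STATUS = TAG Add3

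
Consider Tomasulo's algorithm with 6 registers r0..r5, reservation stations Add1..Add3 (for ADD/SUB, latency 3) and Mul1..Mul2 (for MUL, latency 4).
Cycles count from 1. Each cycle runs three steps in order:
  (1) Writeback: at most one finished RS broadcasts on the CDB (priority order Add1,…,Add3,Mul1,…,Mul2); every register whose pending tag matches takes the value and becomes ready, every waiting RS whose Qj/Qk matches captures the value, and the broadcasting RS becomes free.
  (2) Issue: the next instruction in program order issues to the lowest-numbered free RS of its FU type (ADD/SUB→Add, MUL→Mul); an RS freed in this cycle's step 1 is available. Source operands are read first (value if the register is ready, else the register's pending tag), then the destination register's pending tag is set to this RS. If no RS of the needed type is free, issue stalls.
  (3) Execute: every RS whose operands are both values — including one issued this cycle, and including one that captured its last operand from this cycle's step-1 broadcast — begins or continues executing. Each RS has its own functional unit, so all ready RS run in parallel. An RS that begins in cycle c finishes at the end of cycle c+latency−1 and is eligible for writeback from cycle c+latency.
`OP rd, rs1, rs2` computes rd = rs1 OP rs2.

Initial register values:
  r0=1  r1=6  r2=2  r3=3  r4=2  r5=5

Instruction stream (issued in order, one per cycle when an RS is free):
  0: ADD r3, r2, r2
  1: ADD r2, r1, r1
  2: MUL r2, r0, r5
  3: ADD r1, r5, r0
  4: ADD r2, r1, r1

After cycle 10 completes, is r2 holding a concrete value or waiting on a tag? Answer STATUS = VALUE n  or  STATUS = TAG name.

STATUS = VALUE 12

  c1: issue ADD r3<-Add1  regs: r0:1,r1:6,r2:2,r3:Add1,r4:2,r5:5
  c2: issue ADD r2<-Add2  regs: r0:1,r1:6,r2:Add2,r3:Add1,r4:2,r5:5
  c3: issue MUL r2<-Mul1  regs: r0:1,r1:6,r2:Mul1,r3:Add1,r4:2,r5:5
  c4: CDB Add1=4; issue ADD r1<-Add1  regs: r0:1,r1:Add1,r2:Mul1,r3:4,r4:2,r5:5
  c5: CDB Add2=12; issue ADD r2<-Add2  regs: r0:1,r1:Add1,r2:Add2,r3:4,r4:2,r5:5
  c6: -  regs: r0:1,r1:Add1,r2:Add2,r3:4,r4:2,r5:5
  c7: CDB Add1=6  regs: r0:1,r1:6,r2:Add2,r3:4,r4:2,r5:5
  c8: CDB Mul1=5  regs: r0:1,r1:6,r2:Add2,r3:4,r4:2,r5:5
  c9: -  regs: r0:1,r1:6,r2:Add2,r3:4,r4:2,r5:5
  c10: CDB Add2=12  regs: r0:1,r1:6,r2:12,r3:4,r4:2,r5:5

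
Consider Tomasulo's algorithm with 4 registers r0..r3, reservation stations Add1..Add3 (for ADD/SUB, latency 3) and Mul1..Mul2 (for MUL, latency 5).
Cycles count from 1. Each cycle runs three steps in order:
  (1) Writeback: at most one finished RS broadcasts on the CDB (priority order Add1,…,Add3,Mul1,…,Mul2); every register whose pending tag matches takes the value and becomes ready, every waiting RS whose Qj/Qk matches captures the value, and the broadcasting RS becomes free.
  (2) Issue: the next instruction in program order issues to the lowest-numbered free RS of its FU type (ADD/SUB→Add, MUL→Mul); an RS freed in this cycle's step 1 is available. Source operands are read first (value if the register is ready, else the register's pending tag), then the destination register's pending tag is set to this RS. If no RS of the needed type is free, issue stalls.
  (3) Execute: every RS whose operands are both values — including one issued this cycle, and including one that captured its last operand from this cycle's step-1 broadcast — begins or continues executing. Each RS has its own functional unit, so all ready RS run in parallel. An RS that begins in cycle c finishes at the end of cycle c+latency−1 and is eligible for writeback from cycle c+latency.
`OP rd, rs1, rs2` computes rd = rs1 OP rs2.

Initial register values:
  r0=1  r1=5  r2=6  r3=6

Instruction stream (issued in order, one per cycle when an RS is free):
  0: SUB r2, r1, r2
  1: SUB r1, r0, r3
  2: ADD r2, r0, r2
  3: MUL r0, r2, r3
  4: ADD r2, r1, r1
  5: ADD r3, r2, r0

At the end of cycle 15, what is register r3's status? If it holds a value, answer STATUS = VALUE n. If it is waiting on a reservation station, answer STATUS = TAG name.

  c1: issue SUB r2<-Add1  regs: r0:1,r1:5,r2:Add1,r3:6
  c2: issue SUB r1<-Add2  regs: r0:1,r1:Add2,r2:Add1,r3:6
  c3: issue ADD r2<-Add3  regs: r0:1,r1:Add2,r2:Add3,r3:6
  c4: CDB Add1=-1; issue MUL r0<-Mul1  regs: r0:Mul1,r1:Add2,r2:Add3,r3:6
  c5: CDB Add2=-5; issue ADD r2<-Add1  regs: r0:Mul1,r1:-5,r2:Add1,r3:6
  c6: issue ADD r3<-Add2  regs: r0:Mul1,r1:-5,r2:Add1,r3:Add2
  c7: CDB Add3=0  regs: r0:Mul1,r1:-5,r2:Add1,r3:Add2
  c8: CDB Add1=-10  regs: r0:Mul1,r1:-5,r2:-10,r3:Add2
  c9: -  regs: r0:Mul1,r1:-5,r2:-10,r3:Add2
  c10: -  regs: r0:Mul1,r1:-5,r2:-10,r3:Add2
  c11: -  regs: r0:Mul1,r1:-5,r2:-10,r3:Add2
  c12: CDB Mul1=0  regs: r0:0,r1:-5,r2:-10,r3:Add2
  c13: -  regs: r0:0,r1:-5,r2:-10,r3:Add2
  c14: -  regs: r0:0,r1:-5,r2:-10,r3:Add2
  c15: CDB Add2=-10  regs: r0:0,r1:-5,r2:-10,r3:-10

STATUS = VALUE -10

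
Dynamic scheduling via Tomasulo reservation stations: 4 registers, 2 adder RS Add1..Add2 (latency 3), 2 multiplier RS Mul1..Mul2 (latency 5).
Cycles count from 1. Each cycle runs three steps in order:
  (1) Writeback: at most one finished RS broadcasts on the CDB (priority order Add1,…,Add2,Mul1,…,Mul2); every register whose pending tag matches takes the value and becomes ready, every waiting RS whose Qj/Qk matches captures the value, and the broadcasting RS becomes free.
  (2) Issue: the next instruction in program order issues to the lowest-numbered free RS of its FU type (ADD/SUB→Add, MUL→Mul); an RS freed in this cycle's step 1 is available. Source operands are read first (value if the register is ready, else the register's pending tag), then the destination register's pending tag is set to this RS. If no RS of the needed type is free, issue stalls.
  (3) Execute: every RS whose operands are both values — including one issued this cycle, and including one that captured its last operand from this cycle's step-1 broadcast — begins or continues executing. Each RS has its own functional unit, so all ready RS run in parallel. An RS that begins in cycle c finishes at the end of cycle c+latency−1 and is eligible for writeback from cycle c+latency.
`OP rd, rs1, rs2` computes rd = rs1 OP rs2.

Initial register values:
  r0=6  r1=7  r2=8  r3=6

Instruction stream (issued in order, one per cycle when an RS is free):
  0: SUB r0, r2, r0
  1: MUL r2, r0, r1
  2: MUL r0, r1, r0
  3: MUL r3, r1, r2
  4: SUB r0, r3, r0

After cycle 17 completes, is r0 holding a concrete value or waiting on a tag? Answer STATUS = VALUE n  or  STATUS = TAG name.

STATUS = VALUE 84

cycle 1: issue SUB r0<-Add1 // r0:Add1,r1:7,r2:8,r3:6
cycle 2: issue MUL r2<-Mul1 // r0:Add1,r1:7,r2:Mul1,r3:6
cycle 3: issue MUL r0<-Mul2 // r0:Mul2,r1:7,r2:Mul1,r3:6
cycle 4: CDB Add1=2; stall // r0:Mul2,r1:7,r2:Mul1,r3:6
cycle 5: stall // r0:Mul2,r1:7,r2:Mul1,r3:6
cycle 6: stall // r0:Mul2,r1:7,r2:Mul1,r3:6
cycle 7: stall // r0:Mul2,r1:7,r2:Mul1,r3:6
cycle 8: stall // r0:Mul2,r1:7,r2:Mul1,r3:6
cycle 9: CDB Mul1=14; issue MUL r3<-Mul1 // r0:Mul2,r1:7,r2:14,r3:Mul1
cycle 10: CDB Mul2=14; issue SUB r0<-Add1 // r0:Add1,r1:7,r2:14,r3:Mul1
cycle 11: - // r0:Add1,r1:7,r2:14,r3:Mul1
cycle 12: - // r0:Add1,r1:7,r2:14,r3:Mul1
cycle 13: - // r0:Add1,r1:7,r2:14,r3:Mul1
cycle 14: CDB Mul1=98 // r0:Add1,r1:7,r2:14,r3:98
cycle 15: - // r0:Add1,r1:7,r2:14,r3:98
cycle 16: - // r0:Add1,r1:7,r2:14,r3:98
cycle 17: CDB Add1=84 // r0:84,r1:7,r2:14,r3:98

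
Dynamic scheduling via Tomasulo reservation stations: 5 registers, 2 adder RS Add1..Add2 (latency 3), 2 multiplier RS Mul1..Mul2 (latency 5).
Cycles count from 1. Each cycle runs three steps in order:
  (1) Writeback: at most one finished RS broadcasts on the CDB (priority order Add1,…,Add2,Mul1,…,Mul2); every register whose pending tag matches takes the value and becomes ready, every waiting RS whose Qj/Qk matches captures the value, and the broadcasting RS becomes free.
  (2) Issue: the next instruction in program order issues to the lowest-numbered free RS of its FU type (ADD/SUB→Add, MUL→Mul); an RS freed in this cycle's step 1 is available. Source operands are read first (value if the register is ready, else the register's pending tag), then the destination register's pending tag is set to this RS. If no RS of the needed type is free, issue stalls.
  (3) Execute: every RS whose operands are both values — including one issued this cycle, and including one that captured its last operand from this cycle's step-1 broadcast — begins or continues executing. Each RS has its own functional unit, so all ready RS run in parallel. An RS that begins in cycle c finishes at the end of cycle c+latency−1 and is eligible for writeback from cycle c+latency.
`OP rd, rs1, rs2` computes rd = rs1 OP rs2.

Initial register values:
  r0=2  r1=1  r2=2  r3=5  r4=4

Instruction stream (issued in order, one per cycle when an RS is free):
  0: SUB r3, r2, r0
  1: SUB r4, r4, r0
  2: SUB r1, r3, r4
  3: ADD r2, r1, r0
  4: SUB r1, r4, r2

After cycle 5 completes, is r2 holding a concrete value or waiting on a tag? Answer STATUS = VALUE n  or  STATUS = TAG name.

STATUS = TAG Add2

c1: issue SUB r3<-Add1 | r0:2,r1:1,r2:2,r3:Add1,r4:4
c2: issue SUB r4<-Add2 | r0:2,r1:1,r2:2,r3:Add1,r4:Add2
c3: stall | r0:2,r1:1,r2:2,r3:Add1,r4:Add2
c4: CDB Add1=0; issue SUB r1<-Add1 | r0:2,r1:Add1,r2:2,r3:0,r4:Add2
c5: CDB Add2=2; issue ADD r2<-Add2 | r0:2,r1:Add1,r2:Add2,r3:0,r4:2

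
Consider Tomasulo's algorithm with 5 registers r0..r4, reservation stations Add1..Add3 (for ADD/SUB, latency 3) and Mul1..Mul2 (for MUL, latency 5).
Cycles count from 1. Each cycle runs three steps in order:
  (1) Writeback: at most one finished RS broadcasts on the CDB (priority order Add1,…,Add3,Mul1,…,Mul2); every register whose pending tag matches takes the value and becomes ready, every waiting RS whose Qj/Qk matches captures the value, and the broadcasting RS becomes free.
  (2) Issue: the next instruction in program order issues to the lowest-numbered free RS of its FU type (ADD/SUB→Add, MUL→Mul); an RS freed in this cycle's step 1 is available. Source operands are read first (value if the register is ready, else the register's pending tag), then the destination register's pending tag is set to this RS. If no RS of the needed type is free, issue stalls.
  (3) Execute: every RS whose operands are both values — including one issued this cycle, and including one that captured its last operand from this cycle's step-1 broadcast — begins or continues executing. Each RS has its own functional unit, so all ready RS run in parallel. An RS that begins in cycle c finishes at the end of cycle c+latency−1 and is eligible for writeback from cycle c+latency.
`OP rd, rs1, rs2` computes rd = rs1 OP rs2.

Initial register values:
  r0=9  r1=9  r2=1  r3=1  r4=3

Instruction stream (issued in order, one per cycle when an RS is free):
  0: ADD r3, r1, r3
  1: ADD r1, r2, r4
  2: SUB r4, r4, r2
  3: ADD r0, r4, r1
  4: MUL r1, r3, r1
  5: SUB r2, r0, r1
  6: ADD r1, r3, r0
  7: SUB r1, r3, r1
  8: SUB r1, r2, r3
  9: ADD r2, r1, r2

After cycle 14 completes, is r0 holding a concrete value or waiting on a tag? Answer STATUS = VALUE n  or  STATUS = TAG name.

STATUS = VALUE 6

cycle 1: issue ADD r3<-Add1 // r0:9,r1:9,r2:1,r3:Add1,r4:3
cycle 2: issue ADD r1<-Add2 // r0:9,r1:Add2,r2:1,r3:Add1,r4:3
cycle 3: issue SUB r4<-Add3 // r0:9,r1:Add2,r2:1,r3:Add1,r4:Add3
cycle 4: CDB Add1=10; issue ADD r0<-Add1 // r0:Add1,r1:Add2,r2:1,r3:10,r4:Add3
cycle 5: CDB Add2=4; issue MUL r1<-Mul1 // r0:Add1,r1:Mul1,r2:1,r3:10,r4:Add3
cycle 6: CDB Add3=2; issue SUB r2<-Add2 // r0:Add1,r1:Mul1,r2:Add2,r3:10,r4:2
cycle 7: issue ADD r1<-Add3 // r0:Add1,r1:Add3,r2:Add2,r3:10,r4:2
cycle 8: stall // r0:Add1,r1:Add3,r2:Add2,r3:10,r4:2
cycle 9: CDB Add1=6; issue SUB r1<-Add1 // r0:6,r1:Add1,r2:Add2,r3:10,r4:2
cycle 10: CDB Mul1=40; stall // r0:6,r1:Add1,r2:Add2,r3:10,r4:2
cycle 11: stall // r0:6,r1:Add1,r2:Add2,r3:10,r4:2
cycle 12: CDB Add3=16; issue SUB r1<-Add3 // r0:6,r1:Add3,r2:Add2,r3:10,r4:2
cycle 13: CDB Add2=-34; issue ADD r2<-Add2 // r0:6,r1:Add3,r2:Add2,r3:10,r4:2
cycle 14: - // r0:6,r1:Add3,r2:Add2,r3:10,r4:2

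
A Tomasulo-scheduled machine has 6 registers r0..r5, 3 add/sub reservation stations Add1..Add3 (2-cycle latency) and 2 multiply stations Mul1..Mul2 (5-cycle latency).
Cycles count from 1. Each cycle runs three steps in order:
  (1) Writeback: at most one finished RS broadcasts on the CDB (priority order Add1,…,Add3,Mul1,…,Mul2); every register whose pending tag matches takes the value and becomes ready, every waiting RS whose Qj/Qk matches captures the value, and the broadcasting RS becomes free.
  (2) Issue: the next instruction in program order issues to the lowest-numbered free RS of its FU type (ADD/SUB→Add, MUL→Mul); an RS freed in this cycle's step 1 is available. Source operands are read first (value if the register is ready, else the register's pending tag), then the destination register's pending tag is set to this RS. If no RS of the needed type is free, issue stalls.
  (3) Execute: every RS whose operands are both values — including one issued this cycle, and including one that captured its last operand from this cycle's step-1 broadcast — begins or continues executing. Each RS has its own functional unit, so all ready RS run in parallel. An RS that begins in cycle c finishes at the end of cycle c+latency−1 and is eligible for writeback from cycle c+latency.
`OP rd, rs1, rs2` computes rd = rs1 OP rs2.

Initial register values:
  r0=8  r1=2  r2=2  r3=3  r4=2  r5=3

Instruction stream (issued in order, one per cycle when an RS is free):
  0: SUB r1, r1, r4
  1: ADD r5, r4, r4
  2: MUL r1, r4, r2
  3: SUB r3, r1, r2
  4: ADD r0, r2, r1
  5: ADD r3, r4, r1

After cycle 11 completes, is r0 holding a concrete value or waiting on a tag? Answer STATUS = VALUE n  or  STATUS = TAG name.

cycle 1: issue SUB r1<-Add1 // r0:8,r1:Add1,r2:2,r3:3,r4:2,r5:3
cycle 2: issue ADD r5<-Add2 // r0:8,r1:Add1,r2:2,r3:3,r4:2,r5:Add2
cycle 3: CDB Add1=0; issue MUL r1<-Mul1 // r0:8,r1:Mul1,r2:2,r3:3,r4:2,r5:Add2
cycle 4: CDB Add2=4; issue SUB r3<-Add1 // r0:8,r1:Mul1,r2:2,r3:Add1,r4:2,r5:4
cycle 5: issue ADD r0<-Add2 // r0:Add2,r1:Mul1,r2:2,r3:Add1,r4:2,r5:4
cycle 6: issue ADD r3<-Add3 // r0:Add2,r1:Mul1,r2:2,r3:Add3,r4:2,r5:4
cycle 7: - // r0:Add2,r1:Mul1,r2:2,r3:Add3,r4:2,r5:4
cycle 8: CDB Mul1=4 // r0:Add2,r1:4,r2:2,r3:Add3,r4:2,r5:4
cycle 9: - // r0:Add2,r1:4,r2:2,r3:Add3,r4:2,r5:4
cycle 10: CDB Add1=2 // r0:Add2,r1:4,r2:2,r3:Add3,r4:2,r5:4
cycle 11: CDB Add2=6 // r0:6,r1:4,r2:2,r3:Add3,r4:2,r5:4

STATUS = VALUE 6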